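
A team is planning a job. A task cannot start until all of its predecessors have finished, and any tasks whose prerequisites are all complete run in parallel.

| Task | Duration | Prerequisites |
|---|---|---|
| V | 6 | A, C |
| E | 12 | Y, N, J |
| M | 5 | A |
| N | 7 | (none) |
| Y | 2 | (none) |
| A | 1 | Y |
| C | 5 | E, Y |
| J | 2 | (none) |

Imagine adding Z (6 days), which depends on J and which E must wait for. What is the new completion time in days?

31

Originally the job takes 30 days.
With Z inserted, E now waits for max(Y, N, J, Z).
New critical path: J→Z→E→C→V = 2+6+12+5+6 = 31 ⇒ 31 days.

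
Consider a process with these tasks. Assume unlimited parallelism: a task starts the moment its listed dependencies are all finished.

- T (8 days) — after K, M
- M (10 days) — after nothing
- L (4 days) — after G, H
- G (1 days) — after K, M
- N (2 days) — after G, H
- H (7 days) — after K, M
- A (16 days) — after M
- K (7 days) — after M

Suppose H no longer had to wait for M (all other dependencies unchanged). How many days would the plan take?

28

Original critical path: M→K→H→L = 10+7+7+4 = 28 ⇒ 28 days.
Dropping M→H doesn't change H's earliest start (17); another predecessor still binds.
New critical path: M→K→H→L = 10+7+7+4 = 28 ⇒ 28 days.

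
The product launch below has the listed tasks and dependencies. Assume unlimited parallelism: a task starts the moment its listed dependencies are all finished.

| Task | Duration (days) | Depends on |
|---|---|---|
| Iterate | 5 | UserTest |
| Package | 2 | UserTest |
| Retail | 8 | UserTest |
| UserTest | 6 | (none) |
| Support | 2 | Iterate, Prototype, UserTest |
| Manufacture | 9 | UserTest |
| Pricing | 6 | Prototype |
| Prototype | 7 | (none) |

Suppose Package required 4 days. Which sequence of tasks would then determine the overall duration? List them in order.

UserTest, Manufacture

Baseline: UserTest→Manufacture = 6+9 = 15 → 15 days.
Package is off the critical path — its longest chain is 8 days, giving 7 of slack.
The critical path is still UserTest→Manufacture; finish is now 15 days.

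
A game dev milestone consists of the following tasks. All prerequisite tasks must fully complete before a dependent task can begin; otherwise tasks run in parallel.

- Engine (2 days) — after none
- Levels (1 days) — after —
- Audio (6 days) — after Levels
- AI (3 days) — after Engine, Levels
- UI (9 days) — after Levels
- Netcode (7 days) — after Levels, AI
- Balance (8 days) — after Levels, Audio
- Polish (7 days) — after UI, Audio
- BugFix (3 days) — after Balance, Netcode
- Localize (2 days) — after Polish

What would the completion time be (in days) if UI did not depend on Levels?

Original critical path: Levels→UI→Polish→Localize = 1+9+7+2 = 19 ⇒ 19 days.
Without Levels→UI, UI's earliest start moves from 1 to 0.
The longest chain is now Levels→Audio→Balance→BugFix = 1+6+8+3 = 18, so the plan takes 18 days.

18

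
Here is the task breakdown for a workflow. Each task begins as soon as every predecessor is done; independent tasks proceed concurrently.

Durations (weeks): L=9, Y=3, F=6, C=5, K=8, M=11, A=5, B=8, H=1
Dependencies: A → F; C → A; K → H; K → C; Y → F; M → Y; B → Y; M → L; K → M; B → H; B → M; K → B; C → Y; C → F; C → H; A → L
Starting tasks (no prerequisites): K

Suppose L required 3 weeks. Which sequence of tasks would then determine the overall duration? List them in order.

The binding path is K→B→M→L = 8+8+11+9 = 36; finish at 36 weeks.
L is on the critical path; changing it to 3 makes that path 30 weeks.
New critical path: K→B→M→Y→F = 8+8+11+3+6 = 36 ⇒ 36 weeks.

K, B, M, Y, F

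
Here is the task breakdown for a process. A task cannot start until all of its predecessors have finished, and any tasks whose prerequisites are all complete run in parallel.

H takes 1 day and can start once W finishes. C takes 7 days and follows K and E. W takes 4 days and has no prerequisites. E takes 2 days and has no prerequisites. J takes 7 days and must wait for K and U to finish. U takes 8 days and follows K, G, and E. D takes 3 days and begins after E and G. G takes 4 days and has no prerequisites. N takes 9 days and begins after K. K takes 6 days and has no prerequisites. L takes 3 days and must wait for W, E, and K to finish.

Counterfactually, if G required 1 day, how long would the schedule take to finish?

Critical path before the change: K→U→J = 6+8+7 = 21 giving 21 days.
The longest path through G is only 19 days, so G has float 2.
The critical path is still K→U→J; finish is now 21 days.

21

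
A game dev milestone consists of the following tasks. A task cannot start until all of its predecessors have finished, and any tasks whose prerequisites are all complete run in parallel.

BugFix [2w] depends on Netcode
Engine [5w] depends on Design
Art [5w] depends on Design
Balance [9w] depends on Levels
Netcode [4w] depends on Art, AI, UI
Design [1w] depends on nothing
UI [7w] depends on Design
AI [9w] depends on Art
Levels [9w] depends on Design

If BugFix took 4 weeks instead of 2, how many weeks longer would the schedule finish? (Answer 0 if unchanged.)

As given, the longest chain is Design→Art→AI→Netcode→BugFix = 1+5+9+4+2 = 21, so the finish is 21 weeks.
BugFix is on the critical path; changing it to 4 makes that path 23 weeks.
The critical path is still Design→Art→AI→Netcode→BugFix; finish is now 23 weeks.
Change in finish: 23 − 21 = +2 weeks.

2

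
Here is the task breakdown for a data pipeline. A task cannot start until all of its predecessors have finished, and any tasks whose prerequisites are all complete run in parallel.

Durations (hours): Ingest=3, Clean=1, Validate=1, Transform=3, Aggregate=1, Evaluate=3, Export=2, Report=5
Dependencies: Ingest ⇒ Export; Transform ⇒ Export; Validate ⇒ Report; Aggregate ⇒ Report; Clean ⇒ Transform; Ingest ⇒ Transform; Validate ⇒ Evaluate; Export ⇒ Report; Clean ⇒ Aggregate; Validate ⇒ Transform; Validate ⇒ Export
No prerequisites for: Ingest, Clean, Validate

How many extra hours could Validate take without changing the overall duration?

Critical path: Ingest→Transform→Export→Report = 3+3+2+5 = 13, so the finish is 13 hours.
Validate finishes as early as 1 and must finish by 3.
So Validate can slip 3 − 1 = 2 hours.

2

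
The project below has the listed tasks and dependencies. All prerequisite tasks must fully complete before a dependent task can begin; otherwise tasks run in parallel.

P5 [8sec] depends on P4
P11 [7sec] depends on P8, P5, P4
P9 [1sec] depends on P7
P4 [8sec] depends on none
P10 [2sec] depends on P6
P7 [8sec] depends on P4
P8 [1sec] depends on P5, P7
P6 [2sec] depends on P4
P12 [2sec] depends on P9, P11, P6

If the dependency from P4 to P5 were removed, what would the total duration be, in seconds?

26

Original critical path: P4→P5→P8→P11→P12 = 8+8+1+7+2 = 26 ⇒ 26 seconds.
Without P4→P5, P5's earliest start moves from 8 to 0.
The longest chain is now P4→P7→P8→P11→P12 = 8+8+1+7+2 = 26, so the schedule takes 26 seconds.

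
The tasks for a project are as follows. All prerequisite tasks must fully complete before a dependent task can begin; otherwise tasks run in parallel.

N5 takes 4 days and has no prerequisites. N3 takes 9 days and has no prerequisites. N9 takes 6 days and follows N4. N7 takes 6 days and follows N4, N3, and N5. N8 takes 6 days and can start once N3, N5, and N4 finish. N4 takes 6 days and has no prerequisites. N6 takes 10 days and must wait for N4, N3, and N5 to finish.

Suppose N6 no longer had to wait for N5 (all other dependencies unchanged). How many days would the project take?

Original critical path: N3→N6 = 9+10 = 19 ⇒ 19 days.
Dropping N5→N6 doesn't change N6's earliest start (9); another predecessor still binds.
New critical path: N3→N6 = 9+10 = 19 ⇒ 19 days.

19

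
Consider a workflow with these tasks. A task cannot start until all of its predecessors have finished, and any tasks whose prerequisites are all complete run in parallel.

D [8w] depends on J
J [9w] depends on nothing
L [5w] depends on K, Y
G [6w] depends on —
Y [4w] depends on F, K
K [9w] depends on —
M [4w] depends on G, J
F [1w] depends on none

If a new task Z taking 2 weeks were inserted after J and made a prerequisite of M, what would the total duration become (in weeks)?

Originally the workflow takes 18 weeks.
With Z inserted, M now waits for max(G, J, Z).
New critical path: K→Y→L = 9+4+5 = 18 ⇒ 18 weeks.

18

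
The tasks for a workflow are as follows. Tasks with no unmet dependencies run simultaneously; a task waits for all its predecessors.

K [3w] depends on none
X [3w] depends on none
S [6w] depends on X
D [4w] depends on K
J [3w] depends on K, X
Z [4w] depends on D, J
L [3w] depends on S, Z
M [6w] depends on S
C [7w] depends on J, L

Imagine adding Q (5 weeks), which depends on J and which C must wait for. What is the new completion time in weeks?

21

Originally the schedule takes 21 weeks.
With Q inserted, C now waits for max(J, L, Q).
New critical path: K→D→Z→L→C = 3+4+4+3+7 = 21 ⇒ 21 weeks.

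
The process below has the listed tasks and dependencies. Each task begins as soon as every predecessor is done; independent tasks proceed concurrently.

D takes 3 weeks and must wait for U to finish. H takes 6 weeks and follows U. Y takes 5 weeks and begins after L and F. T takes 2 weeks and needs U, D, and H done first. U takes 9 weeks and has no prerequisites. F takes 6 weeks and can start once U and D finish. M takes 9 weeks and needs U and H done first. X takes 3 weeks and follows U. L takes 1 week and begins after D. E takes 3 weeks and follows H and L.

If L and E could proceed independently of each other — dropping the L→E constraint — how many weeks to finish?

24

With the dependency in place, U→H→M = 9+6+9 = 24 sets the finish at 24 weeks.
Dropping L→E doesn't change E's earliest start (15); another predecessor still binds.
The longest chain is now U→H→M = 9+6+9 = 24, so the job takes 24 weeks.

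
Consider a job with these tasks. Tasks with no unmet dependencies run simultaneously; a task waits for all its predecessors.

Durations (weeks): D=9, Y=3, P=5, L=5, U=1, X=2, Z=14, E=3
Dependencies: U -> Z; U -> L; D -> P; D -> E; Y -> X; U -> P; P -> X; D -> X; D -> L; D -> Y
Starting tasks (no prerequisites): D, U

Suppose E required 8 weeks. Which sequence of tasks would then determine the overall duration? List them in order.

D, E

Actual critical path: D→P→X = 9+5+2 = 16 ⇒ 16 weeks.
E is off the critical path — its longest chain is 12 weeks, giving 4 of slack.
New critical path: D→E = 9+8 = 17 ⇒ 17 weeks.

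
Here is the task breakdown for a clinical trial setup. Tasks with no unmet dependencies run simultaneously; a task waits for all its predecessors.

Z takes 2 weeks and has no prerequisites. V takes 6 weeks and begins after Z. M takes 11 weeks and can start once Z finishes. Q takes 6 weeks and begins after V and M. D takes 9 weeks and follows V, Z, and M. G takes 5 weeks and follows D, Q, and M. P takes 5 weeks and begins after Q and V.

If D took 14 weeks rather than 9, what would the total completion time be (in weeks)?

Critical path before the change: Z→M→D→G = 2+11+9+5 = 27 giving 27 weeks.
D lies on that path, so at 14 weeks the path becomes 32 weeks.
No other chain overtakes it, so the finish is 32 weeks.

32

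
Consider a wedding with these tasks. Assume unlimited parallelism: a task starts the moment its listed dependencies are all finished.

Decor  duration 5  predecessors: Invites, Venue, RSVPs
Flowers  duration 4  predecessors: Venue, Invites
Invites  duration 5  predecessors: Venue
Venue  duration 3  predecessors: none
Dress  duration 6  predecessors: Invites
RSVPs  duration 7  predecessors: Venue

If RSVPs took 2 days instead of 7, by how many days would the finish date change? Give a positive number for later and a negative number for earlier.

-1

As given, the longest chain is Venue→RSVPs→Decor = 3+7+5 = 15, so the finish is 15 days.
RSVPs is on the critical path; changing it to 2 makes that path 10 days.
The binding chain switches to Venue→Invites→Dress = 3+5+6 = 14; finish 14 days.
Change in finish: 14 − 15 = -1 days.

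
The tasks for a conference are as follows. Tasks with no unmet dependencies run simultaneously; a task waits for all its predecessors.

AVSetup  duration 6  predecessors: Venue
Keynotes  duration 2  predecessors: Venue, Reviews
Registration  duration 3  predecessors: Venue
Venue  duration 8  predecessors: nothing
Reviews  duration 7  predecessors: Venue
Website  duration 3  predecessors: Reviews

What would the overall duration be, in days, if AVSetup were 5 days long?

As given, the longest chain is Venue→Reviews→Website = 8+7+3 = 18, so the finish is 18 days.
The longest path through AVSetup is only 14 days, so AVSetup has float 4.
That remains the longest chain; total 18 days.

18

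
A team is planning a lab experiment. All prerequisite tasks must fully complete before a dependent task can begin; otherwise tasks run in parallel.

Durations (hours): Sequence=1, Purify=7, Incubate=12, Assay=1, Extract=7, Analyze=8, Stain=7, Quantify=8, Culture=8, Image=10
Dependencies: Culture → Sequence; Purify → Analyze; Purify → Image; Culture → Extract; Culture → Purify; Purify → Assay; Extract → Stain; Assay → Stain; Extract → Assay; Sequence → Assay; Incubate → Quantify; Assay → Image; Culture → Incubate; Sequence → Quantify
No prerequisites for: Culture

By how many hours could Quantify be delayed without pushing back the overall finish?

0

Culture→Incubate→Quantify = 8+12+8 = 28 sets the makespan at 28 hours.
Quantify finishes as early as 28 and must finish by 28.
Float = 28 − 28 = 0.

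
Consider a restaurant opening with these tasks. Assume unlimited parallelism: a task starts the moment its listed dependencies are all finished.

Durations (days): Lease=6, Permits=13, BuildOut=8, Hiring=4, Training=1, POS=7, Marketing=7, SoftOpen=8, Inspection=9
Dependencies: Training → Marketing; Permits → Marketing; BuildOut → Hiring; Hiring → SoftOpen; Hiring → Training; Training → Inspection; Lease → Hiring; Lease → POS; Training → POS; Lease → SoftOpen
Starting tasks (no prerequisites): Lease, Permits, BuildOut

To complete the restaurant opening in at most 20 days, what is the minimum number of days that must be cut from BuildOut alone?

2

Current finish: 22 days; target: 20.
BuildOut is on every critical path, so each day cut from BuildOut cuts the finish by one (this holds down to a finish of 20).
Need 22 − 20 = 2 days off BuildOut → BuildOut becomes 6 days, finish becomes 20.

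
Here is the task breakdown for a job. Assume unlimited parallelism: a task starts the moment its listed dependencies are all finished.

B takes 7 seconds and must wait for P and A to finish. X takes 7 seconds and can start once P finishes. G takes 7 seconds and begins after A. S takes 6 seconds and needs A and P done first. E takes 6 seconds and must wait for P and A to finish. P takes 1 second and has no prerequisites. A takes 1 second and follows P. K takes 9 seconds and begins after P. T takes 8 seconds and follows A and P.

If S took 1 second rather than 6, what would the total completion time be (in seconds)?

The binding path is P→A→T = 1+1+8 = 10; finish at 10 seconds.
S has 2 seconds of float (longest path through it is 8).
The critical path is still P→A→T; finish is now 10 seconds.

10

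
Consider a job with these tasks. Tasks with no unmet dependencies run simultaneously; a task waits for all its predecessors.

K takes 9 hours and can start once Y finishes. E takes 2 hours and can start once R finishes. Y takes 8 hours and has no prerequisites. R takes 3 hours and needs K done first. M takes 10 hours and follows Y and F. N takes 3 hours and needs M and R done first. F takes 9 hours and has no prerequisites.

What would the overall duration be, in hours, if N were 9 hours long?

Actual critical path: Y→K→R→N = 8+9+3+3 = 23 ⇒ 23 hours.
Since N is critical, the +6 change carries straight to that chain (now 29 hours).
No other chain overtakes it, so the finish is 29 hours.

29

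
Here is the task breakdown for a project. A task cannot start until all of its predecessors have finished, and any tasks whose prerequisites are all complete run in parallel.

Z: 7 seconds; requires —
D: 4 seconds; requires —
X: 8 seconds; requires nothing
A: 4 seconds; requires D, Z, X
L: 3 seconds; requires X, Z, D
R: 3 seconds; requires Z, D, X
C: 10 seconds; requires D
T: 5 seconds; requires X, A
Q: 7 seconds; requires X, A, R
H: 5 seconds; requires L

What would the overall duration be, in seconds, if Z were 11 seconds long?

22

The binding path is X→A→Q = 8+4+7 = 19; finish at 19 seconds.
Z is off the critical path — its longest chain is 18 seconds, giving 1 of slack.
The binding chain switches to Z→A→Q = 11+4+7 = 22; finish 22 seconds.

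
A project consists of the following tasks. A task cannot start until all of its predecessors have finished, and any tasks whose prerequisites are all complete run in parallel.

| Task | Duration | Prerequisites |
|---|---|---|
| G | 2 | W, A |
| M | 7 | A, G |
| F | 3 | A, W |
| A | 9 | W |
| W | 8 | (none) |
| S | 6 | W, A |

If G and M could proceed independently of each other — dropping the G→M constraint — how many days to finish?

24

Original critical path: W→A→G→M = 8+9+2+7 = 26 ⇒ 26 days.
Without G→M, M's earliest start moves from 19 to 17.
New critical path: W→A→M = 8+9+7 = 24 ⇒ 24 days.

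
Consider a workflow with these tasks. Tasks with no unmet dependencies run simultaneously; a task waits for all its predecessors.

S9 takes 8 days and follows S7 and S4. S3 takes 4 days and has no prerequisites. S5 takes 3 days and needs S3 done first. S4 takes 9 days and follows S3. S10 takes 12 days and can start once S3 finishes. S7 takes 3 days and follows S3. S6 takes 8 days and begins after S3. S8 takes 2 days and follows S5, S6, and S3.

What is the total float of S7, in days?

6

The longest chain is S3→S4→S9 = 4+9+8 = 21; overall finish 21 days.
The longest chain containing S7 totals 15 days.
So S7 can slip 13 − 7 = 6 days.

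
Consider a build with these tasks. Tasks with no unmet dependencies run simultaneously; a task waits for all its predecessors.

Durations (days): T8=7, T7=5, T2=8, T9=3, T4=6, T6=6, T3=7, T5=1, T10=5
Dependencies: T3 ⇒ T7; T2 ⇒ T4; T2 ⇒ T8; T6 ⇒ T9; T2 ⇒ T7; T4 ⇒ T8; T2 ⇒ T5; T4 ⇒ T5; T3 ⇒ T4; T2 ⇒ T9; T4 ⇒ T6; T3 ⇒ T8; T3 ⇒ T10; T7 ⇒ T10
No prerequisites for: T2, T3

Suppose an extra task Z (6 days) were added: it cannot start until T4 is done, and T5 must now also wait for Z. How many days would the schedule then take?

23

Originally the schedule takes 23 days.
With Z inserted, T5 now waits for max(T2, T4, Z).
New critical path: T2→T4→T6→T9 = 8+6+6+3 = 23 ⇒ 23 days.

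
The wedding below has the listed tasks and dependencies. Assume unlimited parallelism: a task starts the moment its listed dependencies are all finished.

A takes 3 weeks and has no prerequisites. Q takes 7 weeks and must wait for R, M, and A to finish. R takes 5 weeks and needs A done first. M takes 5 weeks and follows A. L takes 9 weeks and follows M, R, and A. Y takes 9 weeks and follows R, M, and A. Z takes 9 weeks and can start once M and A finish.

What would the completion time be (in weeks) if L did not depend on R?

Original critical path: A→R→L = 3+5+9 = 17 ⇒ 17 weeks.
Dropping R→L doesn't change L's earliest start (8); another predecessor still binds.
The longest chain is now A→R→Y = 3+5+9 = 17, so the schedule takes 17 weeks.

17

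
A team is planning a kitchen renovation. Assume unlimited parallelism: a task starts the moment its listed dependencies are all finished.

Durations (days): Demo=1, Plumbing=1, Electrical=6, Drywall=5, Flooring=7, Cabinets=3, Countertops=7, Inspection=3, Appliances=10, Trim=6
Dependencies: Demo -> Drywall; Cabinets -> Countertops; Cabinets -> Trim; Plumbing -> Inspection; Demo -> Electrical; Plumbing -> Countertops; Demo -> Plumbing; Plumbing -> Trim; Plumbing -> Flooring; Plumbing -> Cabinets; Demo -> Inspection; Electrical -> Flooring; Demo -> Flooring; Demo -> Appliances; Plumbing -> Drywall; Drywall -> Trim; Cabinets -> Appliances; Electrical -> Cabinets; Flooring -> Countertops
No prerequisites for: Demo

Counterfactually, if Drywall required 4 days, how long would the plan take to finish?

As given, the longest chain is Demo→Electrical→Flooring→Countertops = 1+6+7+7 = 21, so the finish is 21 days.
Drywall has 8 days of float (longest path through it is 13).
The critical path is still Demo→Electrical→Flooring→Countertops; finish is now 21 days.

21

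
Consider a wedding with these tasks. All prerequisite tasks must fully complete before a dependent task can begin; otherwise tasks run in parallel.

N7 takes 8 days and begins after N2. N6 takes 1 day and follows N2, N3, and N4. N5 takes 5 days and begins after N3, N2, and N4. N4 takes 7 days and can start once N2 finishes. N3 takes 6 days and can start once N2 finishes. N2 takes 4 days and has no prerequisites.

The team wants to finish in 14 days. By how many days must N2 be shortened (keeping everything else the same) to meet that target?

Current finish: 16 days; target: 14.
N2 is on every critical path, so each day cut from N2 cuts the finish by one (this holds down to a finish of 13).
Need 16 − 14 = 2 days off N2 → N2 becomes 2 days, finish becomes 14.

2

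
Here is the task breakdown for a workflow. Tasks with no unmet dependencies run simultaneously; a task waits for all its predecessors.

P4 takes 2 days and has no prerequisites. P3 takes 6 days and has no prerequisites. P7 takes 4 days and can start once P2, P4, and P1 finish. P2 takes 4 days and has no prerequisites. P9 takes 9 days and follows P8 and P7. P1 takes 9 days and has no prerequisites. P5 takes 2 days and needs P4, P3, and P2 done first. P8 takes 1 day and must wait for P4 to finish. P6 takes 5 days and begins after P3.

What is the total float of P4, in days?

7

The longest chain is P1→P7→P9 = 9+4+9 = 22; overall finish 22 days.
Longest path through P4: 15 days (earliest finish 2, latest finish 9).
Float = 22 − 15 = 7.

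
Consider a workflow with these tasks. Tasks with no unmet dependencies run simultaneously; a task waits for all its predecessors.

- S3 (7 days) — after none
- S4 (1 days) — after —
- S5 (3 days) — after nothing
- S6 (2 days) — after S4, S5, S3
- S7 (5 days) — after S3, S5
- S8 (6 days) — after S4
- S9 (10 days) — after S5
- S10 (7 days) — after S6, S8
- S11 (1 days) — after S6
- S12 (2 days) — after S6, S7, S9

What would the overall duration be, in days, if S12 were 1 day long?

As given, the longest chain is S3→S6→S10 = 7+2+7 = 16, so the finish is 16 days.
S12 has 1 day of float (longest path through it is 15).
The critical path is still S3→S6→S10; finish is now 16 days.

16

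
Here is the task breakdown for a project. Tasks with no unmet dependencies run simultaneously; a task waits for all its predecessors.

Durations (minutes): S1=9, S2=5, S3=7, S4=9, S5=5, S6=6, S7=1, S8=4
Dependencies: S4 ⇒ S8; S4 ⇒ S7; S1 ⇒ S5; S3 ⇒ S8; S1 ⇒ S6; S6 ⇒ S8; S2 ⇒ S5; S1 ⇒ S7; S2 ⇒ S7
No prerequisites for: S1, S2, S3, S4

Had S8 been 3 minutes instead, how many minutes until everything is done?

Actual critical path: S1→S6→S8 = 9+6+4 = 19 ⇒ 19 minutes.
S8 lies on that path, so at 3 minutes the path becomes 18 minutes.
No other chain overtakes it, so the finish is 18 minutes.

18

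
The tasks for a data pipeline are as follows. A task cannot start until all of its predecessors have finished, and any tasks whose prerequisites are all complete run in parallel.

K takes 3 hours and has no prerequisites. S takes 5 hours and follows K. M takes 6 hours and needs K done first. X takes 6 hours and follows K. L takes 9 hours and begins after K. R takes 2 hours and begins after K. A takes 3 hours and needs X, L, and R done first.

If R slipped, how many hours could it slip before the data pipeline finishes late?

Critical path: K→L→A = 3+9+3 = 15, so the finish is 15 hours.
R finishes as early as 5 and must finish by 12.
Slack of R = 10 − 3 = 7 hours.

7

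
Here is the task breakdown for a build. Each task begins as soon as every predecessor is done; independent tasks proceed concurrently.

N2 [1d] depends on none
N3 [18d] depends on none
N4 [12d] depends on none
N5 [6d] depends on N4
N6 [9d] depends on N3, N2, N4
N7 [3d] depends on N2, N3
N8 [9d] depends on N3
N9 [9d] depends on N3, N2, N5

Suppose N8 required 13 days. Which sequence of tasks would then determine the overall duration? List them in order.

As given, the longest chain is N3→N8 = 18+9 = 27, so the finish is 27 days.
N8 lies on that path, so at 13 days the path becomes 31 days.
No other chain overtakes it, so the finish is 31 days.

N3, N8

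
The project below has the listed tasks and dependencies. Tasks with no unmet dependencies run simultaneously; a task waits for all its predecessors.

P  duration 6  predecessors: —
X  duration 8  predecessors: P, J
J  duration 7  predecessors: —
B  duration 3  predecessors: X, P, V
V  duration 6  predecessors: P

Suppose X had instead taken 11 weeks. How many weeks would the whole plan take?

The binding path is J→X→B = 7+8+3 = 18; finish at 18 weeks.
X lies on that path, so at 11 weeks the path becomes 21 weeks.
No other chain overtakes it, so the finish is 21 weeks.

21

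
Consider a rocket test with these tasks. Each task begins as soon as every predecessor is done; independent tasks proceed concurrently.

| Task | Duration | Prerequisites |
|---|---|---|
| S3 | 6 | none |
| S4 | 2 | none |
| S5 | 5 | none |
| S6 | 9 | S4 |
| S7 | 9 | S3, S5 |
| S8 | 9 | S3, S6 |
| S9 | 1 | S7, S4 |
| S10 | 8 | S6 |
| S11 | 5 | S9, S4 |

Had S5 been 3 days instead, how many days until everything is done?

21

The binding path is S3→S7→S9→S11 = 6+9+1+5 = 21; finish at 21 days.
S5 is off the critical path — its longest chain is 20 days, giving 1 of slack.
The critical path is still S3→S7→S9→S11; finish is now 21 days.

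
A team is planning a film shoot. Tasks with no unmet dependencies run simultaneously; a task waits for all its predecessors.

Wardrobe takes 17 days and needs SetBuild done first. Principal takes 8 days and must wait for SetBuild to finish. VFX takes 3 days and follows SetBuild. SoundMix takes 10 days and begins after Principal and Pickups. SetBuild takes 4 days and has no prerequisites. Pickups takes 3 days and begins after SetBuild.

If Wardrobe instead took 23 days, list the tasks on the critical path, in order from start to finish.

SetBuild, Wardrobe

As given, the longest chain is SetBuild→Principal→SoundMix = 4+8+10 = 22, so the finish is 22 days.
Wardrobe is off the critical path — its longest chain is 21 days, giving 1 of slack.
New critical path: SetBuild→Wardrobe = 4+23 = 27 ⇒ 27 days.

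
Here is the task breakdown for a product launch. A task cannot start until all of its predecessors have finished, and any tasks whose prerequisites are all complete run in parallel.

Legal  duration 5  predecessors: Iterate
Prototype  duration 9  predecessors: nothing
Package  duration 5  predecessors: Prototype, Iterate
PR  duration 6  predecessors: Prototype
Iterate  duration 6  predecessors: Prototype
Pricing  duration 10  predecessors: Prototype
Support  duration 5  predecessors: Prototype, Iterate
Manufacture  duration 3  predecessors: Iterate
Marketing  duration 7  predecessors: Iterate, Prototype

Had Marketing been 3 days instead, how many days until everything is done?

20

The binding path is Prototype→Iterate→Marketing = 9+6+7 = 22; finish at 22 days.
Marketing lies on that path, so at 3 days the path becomes 18 days.
New critical path: Prototype→Iterate→Package = 9+6+5 = 20 ⇒ 20 days.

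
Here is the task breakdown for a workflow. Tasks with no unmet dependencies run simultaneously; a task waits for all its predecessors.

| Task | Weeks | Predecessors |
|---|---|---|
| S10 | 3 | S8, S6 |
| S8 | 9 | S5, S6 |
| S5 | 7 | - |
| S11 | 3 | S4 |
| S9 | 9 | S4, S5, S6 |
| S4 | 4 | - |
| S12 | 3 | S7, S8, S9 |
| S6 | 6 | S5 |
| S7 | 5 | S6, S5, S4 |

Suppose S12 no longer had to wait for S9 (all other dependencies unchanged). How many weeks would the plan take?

25

Before: longest chain S5→S6→S8→S10 = 7+6+9+3 = 25, finish 25.
Dropping S9→S12 doesn't change S12's earliest start (22); another predecessor still binds.
New critical path: S5→S6→S8→S10 = 7+6+9+3 = 25 ⇒ 25 weeks.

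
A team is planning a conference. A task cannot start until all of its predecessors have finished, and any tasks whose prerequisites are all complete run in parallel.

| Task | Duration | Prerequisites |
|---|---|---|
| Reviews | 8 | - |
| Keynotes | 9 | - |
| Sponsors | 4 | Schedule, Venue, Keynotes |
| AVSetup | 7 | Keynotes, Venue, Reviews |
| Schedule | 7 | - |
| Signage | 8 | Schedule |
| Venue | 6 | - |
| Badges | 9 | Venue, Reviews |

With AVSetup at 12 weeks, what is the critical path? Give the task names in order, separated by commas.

The binding path is Reviews→Badges = 8+9 = 17; finish at 17 weeks.
AVSetup has 1 week of float (longest path through it is 16).
New critical path: Keynotes→AVSetup = 9+12 = 21 ⇒ 21 weeks.

Keynotes, AVSetup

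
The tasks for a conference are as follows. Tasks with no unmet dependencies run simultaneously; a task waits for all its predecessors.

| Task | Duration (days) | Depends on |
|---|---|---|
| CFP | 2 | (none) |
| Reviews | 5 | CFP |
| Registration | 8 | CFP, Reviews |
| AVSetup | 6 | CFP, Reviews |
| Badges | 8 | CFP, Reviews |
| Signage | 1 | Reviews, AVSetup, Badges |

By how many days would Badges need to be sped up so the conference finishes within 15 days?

Current finish: 16 days; target: 15.
Badges is on every critical path, so each day cut from Badges cuts the finish by one (this holds down to a finish of 15).
Need 16 − 15 = 1 day off Badges → Badges becomes 7 days, finish becomes 15.

1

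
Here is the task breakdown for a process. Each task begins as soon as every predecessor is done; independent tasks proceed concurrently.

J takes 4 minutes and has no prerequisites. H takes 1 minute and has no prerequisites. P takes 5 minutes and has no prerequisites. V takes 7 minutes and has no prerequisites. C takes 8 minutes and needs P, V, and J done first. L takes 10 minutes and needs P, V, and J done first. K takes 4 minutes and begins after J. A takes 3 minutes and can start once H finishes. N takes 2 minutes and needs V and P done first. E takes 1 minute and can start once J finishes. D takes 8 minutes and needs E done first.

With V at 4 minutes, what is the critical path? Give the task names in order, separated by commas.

Baseline: V→L = 7+10 = 17 → 17 minutes.
V lies on that path, so at 4 minutes the path becomes 14 minutes.
The binding chain switches to P→L = 5+10 = 15; finish 15 minutes.

P, L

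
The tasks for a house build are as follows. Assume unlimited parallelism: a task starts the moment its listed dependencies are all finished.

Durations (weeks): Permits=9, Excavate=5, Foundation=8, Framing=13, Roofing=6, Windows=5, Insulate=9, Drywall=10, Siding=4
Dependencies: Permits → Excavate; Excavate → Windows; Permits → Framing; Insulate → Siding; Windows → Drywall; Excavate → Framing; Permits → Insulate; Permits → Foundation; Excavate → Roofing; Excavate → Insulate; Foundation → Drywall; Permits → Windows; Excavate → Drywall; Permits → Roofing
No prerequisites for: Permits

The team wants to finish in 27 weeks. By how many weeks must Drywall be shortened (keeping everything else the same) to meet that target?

2

Current finish: 29 weeks; target: 27.
Drywall is on every critical path, so each week cut from Drywall cuts the finish by one (this holds down to a finish of 27).
Need 29 − 27 = 2 weeks off Drywall → Drywall becomes 8 weeks, finish becomes 27.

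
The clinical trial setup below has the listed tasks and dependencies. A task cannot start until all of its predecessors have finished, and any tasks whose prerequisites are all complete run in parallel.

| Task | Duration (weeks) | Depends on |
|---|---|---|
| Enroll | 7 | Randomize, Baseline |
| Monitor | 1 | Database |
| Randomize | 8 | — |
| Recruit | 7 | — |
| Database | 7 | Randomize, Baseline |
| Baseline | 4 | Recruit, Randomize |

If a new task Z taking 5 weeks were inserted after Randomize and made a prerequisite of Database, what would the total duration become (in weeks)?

Originally the project takes 20 weeks.
With Z inserted, Database now waits for max(Randomize, Baseline, Z).
New critical path: Randomize→Z→Database→Monitor = 8+5+7+1 = 21 ⇒ 21 weeks.

21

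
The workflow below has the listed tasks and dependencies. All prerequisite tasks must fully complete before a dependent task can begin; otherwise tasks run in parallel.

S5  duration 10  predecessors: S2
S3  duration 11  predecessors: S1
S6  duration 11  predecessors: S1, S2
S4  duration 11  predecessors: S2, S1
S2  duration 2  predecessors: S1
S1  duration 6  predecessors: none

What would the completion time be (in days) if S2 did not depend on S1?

17

With the dependency in place, S1→S2→S4 = 6+2+11 = 19 sets the finish at 19 days.
Without S1→S2, S2's earliest start moves from 6 to 0.
New critical path: S1→S3 = 6+11 = 17 ⇒ 17 days.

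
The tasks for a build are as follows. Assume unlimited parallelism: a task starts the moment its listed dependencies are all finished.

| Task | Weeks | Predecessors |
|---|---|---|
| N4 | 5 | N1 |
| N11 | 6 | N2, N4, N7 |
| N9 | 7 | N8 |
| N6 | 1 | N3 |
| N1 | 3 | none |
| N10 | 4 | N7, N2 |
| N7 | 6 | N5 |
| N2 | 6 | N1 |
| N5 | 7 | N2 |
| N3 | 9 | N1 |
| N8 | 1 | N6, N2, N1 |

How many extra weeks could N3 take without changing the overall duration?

7

N1→N2→N5→N7→N11 = 3+6+7+6+6 = 28 sets the makespan at 28 weeks.
The longest chain containing N3 totals 21 weeks.
Float = 28 − 21 = 7.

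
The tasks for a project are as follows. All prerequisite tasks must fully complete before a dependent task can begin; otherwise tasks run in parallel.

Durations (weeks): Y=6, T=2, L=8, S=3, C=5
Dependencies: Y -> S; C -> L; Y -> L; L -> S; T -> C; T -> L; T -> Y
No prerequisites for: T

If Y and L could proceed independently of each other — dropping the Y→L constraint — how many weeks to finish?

Original critical path: T→Y→L→S = 2+6+8+3 = 19 ⇒ 19 weeks.
Without Y→L, L's earliest start moves from 8 to 7.
The longest chain is now T→C→L→S = 2+5+8+3 = 18, so the project takes 18 weeks.

18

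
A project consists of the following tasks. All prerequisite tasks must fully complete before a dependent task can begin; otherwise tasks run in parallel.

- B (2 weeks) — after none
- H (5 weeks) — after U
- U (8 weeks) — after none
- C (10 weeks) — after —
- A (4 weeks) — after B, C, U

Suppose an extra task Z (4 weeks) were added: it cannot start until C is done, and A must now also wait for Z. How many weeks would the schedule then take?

18

Originally the schedule takes 14 weeks.
With Z inserted, A now waits for max(B, C, U, Z).
New critical path: C→Z→A = 10+4+4 = 18 ⇒ 18 weeks.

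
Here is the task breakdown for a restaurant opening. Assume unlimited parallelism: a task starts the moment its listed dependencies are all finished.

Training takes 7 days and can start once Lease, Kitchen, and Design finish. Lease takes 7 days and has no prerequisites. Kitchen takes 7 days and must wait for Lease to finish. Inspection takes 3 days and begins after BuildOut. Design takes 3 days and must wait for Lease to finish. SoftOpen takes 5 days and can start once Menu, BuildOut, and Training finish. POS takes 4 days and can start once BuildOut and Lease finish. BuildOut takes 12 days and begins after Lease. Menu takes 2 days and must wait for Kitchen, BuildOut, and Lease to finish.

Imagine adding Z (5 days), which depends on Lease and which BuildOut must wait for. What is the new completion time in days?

31

Originally the project takes 26 days.
With Z inserted, BuildOut now waits for max(Lease, Z).
New critical path: Lease→Z→BuildOut→Menu→SoftOpen = 7+5+12+2+5 = 31 ⇒ 31 days.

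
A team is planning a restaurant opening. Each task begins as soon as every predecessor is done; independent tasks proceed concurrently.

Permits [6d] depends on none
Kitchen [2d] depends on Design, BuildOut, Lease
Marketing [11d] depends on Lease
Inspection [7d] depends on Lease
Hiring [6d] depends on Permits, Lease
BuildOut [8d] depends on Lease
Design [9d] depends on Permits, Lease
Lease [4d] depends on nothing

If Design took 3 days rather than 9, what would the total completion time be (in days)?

Critical path before the change: Permits→Design→Kitchen = 6+9+2 = 17 giving 17 days.
Since Design is critical, the -6 change carries straight to that chain (now 11 days).
New critical path: Lease→Marketing = 4+11 = 15 ⇒ 15 days.

15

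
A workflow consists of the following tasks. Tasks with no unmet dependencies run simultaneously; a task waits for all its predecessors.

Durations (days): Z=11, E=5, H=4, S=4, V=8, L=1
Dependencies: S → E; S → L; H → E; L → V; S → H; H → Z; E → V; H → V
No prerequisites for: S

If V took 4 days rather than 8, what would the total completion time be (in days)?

19

As given, the longest chain is S→H→E→V = 4+4+5+8 = 21, so the finish is 21 days.
V is on the critical path; changing it to 4 makes that path 17 days.
Now S→H→Z = 4+4+11 = 19 is longest, so the finish becomes 19 days.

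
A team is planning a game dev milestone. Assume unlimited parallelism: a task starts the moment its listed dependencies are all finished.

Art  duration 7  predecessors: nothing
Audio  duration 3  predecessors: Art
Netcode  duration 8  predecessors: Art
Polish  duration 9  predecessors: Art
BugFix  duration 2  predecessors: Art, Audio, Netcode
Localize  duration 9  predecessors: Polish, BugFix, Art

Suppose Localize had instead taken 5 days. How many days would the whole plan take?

Baseline: Art→Netcode→BugFix→Localize = 7+8+2+9 = 26 → 26 days.
Since Localize is critical, the -4 change carries straight to that chain (now 22 days).
The critical path is still Art→Netcode→BugFix→Localize; finish is now 22 days.

22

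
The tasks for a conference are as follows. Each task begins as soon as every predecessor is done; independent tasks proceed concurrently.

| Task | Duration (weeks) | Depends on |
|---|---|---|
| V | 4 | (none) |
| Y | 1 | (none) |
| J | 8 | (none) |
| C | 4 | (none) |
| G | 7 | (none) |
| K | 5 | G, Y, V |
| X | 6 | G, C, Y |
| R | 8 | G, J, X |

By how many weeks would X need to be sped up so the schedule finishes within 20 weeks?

Current finish: 21 weeks; target: 20.
X is on every critical path, so each week cut from X cuts the finish by one (this holds down to a finish of 16).
Need 21 − 20 = 1 week off X → X becomes 5 weeks, finish becomes 20.

1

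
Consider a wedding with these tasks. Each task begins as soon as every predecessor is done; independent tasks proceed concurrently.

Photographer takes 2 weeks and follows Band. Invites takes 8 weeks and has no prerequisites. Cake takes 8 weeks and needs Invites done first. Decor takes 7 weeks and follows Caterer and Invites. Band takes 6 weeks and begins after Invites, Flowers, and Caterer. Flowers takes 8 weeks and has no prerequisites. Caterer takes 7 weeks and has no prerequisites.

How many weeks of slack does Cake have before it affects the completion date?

The longest chain is Invites→Cake = 8+8 = 16; overall finish 16 weeks.
Cake finishes as early as 16 and must finish by 16.
Float = 16 − 16 = 0.

0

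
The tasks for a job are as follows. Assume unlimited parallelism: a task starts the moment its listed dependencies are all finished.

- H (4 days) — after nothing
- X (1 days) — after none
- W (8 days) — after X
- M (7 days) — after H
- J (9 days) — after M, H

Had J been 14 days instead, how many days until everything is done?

25

Critical path before the change: H→M→J = 4+7+9 = 20 giving 20 days.
J lies on that path, so at 14 days the path becomes 25 days.
The critical path is still H→M→J; finish is now 25 days.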